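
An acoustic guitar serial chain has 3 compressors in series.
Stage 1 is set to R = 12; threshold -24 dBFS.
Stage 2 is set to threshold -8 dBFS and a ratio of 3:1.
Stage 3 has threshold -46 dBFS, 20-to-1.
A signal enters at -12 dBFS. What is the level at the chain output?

Stage 1: 12 dB above -24 dBFS, reduced 12:1 to 1 dB above → -23 dBFS.
Stage 2: below threshold (-23 ≤ -8); passes unchanged; output -23 dBFS.
Stage 3: -23 dBFS is 23 dB over -46 dBFS; at 20:1 that becomes 1.15 dB over, giving -44.85 dBFS.

-44.85 dBFS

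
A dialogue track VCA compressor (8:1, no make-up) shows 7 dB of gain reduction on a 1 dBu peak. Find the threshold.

-7 dBu

Input is 8 dB above T (since output overshoot × R = input overshoot: (-6 − T)·8 = 1 − T gives T = -7 dBu).
Check: -7 + (1 − (-7))/8 = -7 + 1 = -6 dBu. ✓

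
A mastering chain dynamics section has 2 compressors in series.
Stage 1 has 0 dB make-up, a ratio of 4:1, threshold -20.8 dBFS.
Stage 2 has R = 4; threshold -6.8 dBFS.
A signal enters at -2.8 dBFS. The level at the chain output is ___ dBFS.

-16.3 dBFS

Stage 1: overshoot 18 dB → 18/4 = 4.5 dB → -16.3 dBFS.
Stage 2: -16.3 dBFS is at or below the -6.8 dBFS threshold — no compression; output -16.3 dBFS.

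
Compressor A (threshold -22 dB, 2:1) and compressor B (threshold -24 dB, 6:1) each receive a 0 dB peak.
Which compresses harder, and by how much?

B, by 9 dB

A: 22 dB over, compressed to 11 dB over, so 11 dB of GR.
B: 24 dB over, compressed to 4 dB over, so 20 dB of GR.
Difference: 9 dB in favour of B.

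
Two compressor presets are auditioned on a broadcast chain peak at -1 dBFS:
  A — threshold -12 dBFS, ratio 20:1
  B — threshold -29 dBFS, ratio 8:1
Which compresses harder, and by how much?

B, by 14.05 dB

A: 11 dB over, compressed to 0.55 dB over, so 10.45 dB of GR.
B: 28 dB over, compressed to 3.5 dB over, so 24.5 dB of GR.
B reduces 14.05 dB more.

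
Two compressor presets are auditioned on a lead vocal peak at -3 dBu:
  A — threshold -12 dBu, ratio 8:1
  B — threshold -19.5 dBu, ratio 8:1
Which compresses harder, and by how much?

B, by 6.5625 dB

A: overshoot 9 dB → output overshoot 1.125 dB → GR 7.875 dB.
B: overshoot 16.5 dB → output overshoot 2.0625 dB → GR 14.4375 dB.
B reduces 6.5625 dB more.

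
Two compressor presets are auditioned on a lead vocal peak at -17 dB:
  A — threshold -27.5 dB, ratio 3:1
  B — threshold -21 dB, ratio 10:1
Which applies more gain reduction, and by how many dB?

A, by 3.4 dB

A: GR = 10.5 − 10.5/3 = 7 dB.
B: GR = 4 − 4/10 = 3.6 dB.
A applies 3.4 dB more gain reduction.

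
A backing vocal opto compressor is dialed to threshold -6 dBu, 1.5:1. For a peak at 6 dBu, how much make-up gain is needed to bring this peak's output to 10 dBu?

The peak compresses to -6 + 12/1.5 = 2 dBu.
To reach 10 dBu requires 10 − 2 = 8 dB of make-up.

8 dB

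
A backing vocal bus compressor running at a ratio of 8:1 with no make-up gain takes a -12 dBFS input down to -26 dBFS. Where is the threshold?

-28 dBFS

Let T be the threshold. Output overshoot = (input overshoot)/R, so -26 − T = (-12 − T)/8.
8·(-26 − T) = -12 − T → 7·T = -208 − (-12) = -196.
T = -196/7 = -28 dBFS.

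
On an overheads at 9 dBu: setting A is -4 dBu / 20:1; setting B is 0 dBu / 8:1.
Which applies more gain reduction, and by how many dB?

A: GR = 13 − 13/20 = 12.35 dB.
B: GR = 9 − 9/8 = 7.875 dB.
Difference: 4.475 dB in favour of A.

A, by 4.475 dB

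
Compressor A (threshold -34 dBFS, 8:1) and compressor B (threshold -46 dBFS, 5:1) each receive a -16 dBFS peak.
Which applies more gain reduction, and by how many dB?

A: 18 dB over, compressed to 2.25 dB over, so 15.75 dB of GR.
B: 30 dB over, compressed to 6 dB over, so 24 dB of GR.
B applies 8.25 dB more gain reduction.

B, by 8.25 dB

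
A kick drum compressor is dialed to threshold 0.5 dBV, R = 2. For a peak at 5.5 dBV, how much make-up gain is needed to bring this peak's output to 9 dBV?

6 dB

Without make-up, output = threshold + overshoot/2 = 0.5 + 2.5 = 3 dBV.
Gap to target: 6 dB.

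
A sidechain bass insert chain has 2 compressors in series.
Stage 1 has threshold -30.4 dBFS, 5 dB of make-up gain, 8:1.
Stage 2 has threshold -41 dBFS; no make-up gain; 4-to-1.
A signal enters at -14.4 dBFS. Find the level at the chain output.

-36.6 dBFS

Stage 1: -14.4 dBFS is 16 dB over -30.4 dBFS; at 8:1 that becomes 2 dB over, giving -28.4 dBFS; +5 dB make-up → -23.4 dBFS.
Stage 2: 17.6 dB above -41 dBFS, reduced 4:1 to 4.4 dB above → -36.6 dBFS.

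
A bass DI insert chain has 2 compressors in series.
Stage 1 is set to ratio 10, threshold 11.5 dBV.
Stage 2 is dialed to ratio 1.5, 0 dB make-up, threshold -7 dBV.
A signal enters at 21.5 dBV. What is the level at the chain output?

6 dBV

Stage 1: 10 dB above 11.5 dBV, reduced 10:1 to 1 dB above → 12.5 dBV.
Stage 2: 12.5 dBV is 19.5 dB over -7 dBV; at 1.5:1 that becomes 13 dB over, giving 6 dBV.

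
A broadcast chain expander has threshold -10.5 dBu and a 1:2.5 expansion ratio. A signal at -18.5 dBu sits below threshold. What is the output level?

The input is 8 dB below the -10.5 dBu threshold.
A 1:2.5 expander multiplies undershoot by 2.5: 8 × 2.5 = 20 dB below threshold.
Output = -10.5 − 20 = -30.5 dBu.

-30.5 dBu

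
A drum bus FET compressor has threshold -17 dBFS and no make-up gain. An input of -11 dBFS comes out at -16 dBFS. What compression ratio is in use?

6:1

Input overshoot = -11 − (-17) = 6 dB; output overshoot = -16 − (-17) = 1 dB.
Ratio = 6 / 1 = 6.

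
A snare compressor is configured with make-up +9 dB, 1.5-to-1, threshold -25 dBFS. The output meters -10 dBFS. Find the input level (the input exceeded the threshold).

-16 dBFS

Stripping the +9 dB make-up gives -19 dBFS at the gain stage.
The compressed level sits -19 − (-25) = 6 dB over threshold.
Input overshoot = R × output overshoot = 9 dB → input = -25 + 9 = -16 dBFS.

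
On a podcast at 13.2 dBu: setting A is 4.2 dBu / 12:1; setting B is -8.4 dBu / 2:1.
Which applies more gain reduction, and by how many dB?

A: GR = 9 − 9/12 = 8.25 dB.
B: GR = 21.6 − 21.6/2 = 10.8 dB.
Difference: 2.55 dB in favour of B.

B, by 2.55 dB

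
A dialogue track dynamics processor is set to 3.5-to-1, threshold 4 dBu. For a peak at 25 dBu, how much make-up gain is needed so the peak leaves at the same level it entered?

Overshoot 21 dB → 21/3.5 = 6 dB after compression, so the compressed level is 4 + 6 = 10 dBu.
Make-up = target − compressed = 25 − 10 = 15 dB.

15 dB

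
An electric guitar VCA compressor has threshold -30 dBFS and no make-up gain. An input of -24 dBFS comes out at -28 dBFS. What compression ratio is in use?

3:1

Input overshoot = -24 − (-30) = 6 dB; output overshoot = -28 − (-30) = 2 dB.
Ratio = 6 / 2 = 3.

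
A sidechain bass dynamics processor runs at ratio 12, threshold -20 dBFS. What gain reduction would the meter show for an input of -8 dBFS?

11 dB

Overshoot = -8 − (-20) = 12 dB.
A 12:1 ratio leaves 1 dB of that excess.
So the signal is attenuated by 12 − 1 = 11 dB.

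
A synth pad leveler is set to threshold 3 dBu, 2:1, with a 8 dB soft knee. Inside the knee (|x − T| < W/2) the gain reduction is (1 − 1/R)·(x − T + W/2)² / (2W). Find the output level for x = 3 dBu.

x − T + W/2 = 3 − 3 + 4 = 4.
GR = (1 − 1/2) × 4² / 16 = 0.5 × 16 / 16 = 0.5 dB.
Output = 3 − 0.5 = 2.5 dBu.

2.5 dBu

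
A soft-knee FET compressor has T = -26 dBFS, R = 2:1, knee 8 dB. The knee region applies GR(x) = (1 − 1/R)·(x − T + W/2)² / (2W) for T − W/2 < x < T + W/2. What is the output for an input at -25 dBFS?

x − T + W/2 = -25 − (-26) + 4 = 5.
GR = (1 − 1/2) × 5² / 16 = 0.5 × 25 / 16 = 0.78125 dB.
Output = -25 − 0.78125 = -25.78125 dBFS.

-25.78125 dBFS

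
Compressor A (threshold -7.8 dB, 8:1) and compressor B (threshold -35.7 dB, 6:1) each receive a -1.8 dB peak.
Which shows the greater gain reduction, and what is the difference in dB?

A: overshoot 6 dB → output overshoot 0.75 dB → GR 5.25 dB.
B: overshoot 33.9 dB → output overshoot 5.65 dB → GR 28.25 dB.
Difference: 23 dB in favour of B.

B, by 23 dB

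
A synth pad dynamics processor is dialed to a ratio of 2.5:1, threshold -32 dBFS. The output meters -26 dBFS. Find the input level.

Post-compression overshoot = -26 − (-32) = 6 dB.
Undo the ratio: input overshoot = 6 × 2.5 = 15 dB, giving input = -17 dBFS.

-17 dBFS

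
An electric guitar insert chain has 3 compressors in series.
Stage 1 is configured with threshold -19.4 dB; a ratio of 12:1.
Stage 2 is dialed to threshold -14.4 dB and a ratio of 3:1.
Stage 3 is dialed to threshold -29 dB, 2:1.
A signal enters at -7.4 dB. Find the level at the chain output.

-23.7 dB

Stage 1: overshoot 12 dB → 12/12 = 1 dB → -18.4 dB.
Stage 2: below threshold (-18.4 ≤ -14.4); passes unchanged; output -18.4 dB.
Stage 3: 10.6 dB above -29 dB, reduced 2:1 to 5.3 dB above → -23.7 dB.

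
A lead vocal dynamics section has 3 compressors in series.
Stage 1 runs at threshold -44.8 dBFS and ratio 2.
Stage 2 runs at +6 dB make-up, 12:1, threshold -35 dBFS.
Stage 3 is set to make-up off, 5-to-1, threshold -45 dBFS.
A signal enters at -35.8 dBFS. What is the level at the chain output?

-42.86 dBFS

Stage 1: -35.8 dBFS is 9 dB over -44.8 dBFS; at 2:1 that becomes 4.5 dB over, giving -40.3 dBFS.
Stage 2: -40.3 dBFS is at or below the -35 dBFS threshold — no compression; make-up brings it to -34.3 dBFS.
Stage 3: -34.3 dBFS is 10.7 dB over -45 dBFS; at 5:1 that becomes 2.14 dB over, giving -42.86 dBFS.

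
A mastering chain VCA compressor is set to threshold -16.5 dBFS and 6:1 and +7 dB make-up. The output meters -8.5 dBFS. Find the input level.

-10.5 dBFS

Before make-up, the level was -8.5 − 7 = -15.5 dBFS.
That's 1 dB above the -16.5 dBFS threshold.
Input overshoot = R × output overshoot = 6 dB → input = -16.5 + 6 = -10.5 dBFS.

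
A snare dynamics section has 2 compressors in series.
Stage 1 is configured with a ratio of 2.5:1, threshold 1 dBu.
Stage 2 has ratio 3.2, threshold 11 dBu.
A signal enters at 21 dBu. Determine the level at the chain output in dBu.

Stage 1: 20 dB above 1 dBu, reduced 2.5:1 to 8 dB above → 9 dBu.
Stage 2: 9 dBu ≤ 11 dBu, so stage 2 doesn't engage; output 9 dBu.

9 dBu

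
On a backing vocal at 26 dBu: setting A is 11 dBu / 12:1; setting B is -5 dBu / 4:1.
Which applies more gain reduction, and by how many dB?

A: GR = 15 − 15/12 = 13.75 dB.
B: GR = 31 − 31/4 = 23.25 dB.
B applies 9.5 dB more gain reduction.

B, by 9.5 dB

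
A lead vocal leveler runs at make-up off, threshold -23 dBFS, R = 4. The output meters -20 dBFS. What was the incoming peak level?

The compressed level sits -20 − (-23) = 3 dB over threshold.
Input overshoot = R × output overshoot = 12 dB → input = -23 + 12 = -11 dBFS.

-11 dBFS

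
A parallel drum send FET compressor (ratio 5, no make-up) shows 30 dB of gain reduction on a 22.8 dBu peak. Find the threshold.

-14.7 dBu

Let T be the threshold. Output overshoot = (input overshoot)/R, so -7.2 − T = (22.8 − T)/5.
5·(-7.2 − T) = 22.8 − T → 4·T = -36 − 22.8 = -58.8.
T = -58.8/4 = -14.7 dBu.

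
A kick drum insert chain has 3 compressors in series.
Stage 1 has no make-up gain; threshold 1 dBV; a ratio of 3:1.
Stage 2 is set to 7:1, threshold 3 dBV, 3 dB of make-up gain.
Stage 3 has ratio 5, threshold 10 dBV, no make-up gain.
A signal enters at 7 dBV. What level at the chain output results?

Stage 1: 7 dBV is 6 dB over 1 dBV; at 3:1 that becomes 2 dB over, giving 3 dBV.
Stage 2: below threshold (3 ≤ 3); passes unchanged; make-up brings it to 6 dBV.
Stage 3: 6 dBV is at or below the 10 dBV threshold — no compression; output 6 dBV.

6 dBV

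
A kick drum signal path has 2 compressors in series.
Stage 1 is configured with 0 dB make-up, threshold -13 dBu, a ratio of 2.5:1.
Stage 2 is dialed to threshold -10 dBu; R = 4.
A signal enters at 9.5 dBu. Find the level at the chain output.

Stage 1: 22.5 dB above -13 dBu, reduced 2.5:1 to 9 dB above → -4 dBu.
Stage 2: 6 dB above -10 dBu, reduced 4:1 to 1.5 dB above → -8.5 dBu.

-8.5 dBu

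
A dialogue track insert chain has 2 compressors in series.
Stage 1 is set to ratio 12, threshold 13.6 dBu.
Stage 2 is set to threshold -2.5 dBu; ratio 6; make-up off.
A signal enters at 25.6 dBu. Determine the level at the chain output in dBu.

0.35 dBu

Stage 1: overshoot 12 dB → 12/12 = 1 dB → 14.6 dBu.
Stage 2: 14.6 dBu is 17.1 dB over -2.5 dBu; at 6:1 that becomes 2.85 dB over, giving 0.35 dBu.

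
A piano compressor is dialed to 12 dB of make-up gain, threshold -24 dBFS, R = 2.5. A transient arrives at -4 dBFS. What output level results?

-4 dBFS sits 20 dB over threshold.
The 20 dB excess becomes 8 dB after 2.5:1 reduction.
So the level is -24 + 8 = -16 dBFS; make-up adds 12 dB, giving -4 dBFS.

-4 dBFS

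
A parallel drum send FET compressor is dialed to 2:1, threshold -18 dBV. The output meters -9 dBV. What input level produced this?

0 dBV

That's 9 dB above the -18 dBV threshold.
Undo the ratio: input overshoot = 9 × 2 = 18 dB, giving input = 0 dBV.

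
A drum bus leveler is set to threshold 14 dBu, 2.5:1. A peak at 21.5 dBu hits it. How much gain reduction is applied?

21.5 dBu exceeds the threshold by 7.5 dB.
At 2.5:1, output sits 7.5/2.5 = 3 dB above threshold.
So the signal is attenuated by 7.5 − 3 = 4.5 dB.

4.5 dB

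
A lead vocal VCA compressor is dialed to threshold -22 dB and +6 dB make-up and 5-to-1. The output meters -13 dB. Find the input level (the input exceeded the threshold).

-7 dB

Before make-up, the level was -13 − 6 = -19 dB.
The compressed level sits -19 − (-22) = 3 dB over threshold.
Undo the ratio: input overshoot = 3 × 5 = 15 dB, giving input = -7 dB.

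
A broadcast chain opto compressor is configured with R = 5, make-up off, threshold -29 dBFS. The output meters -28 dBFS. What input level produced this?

The compressed level sits -28 − (-29) = 1 dB over threshold.
Undo the ratio: input overshoot = 1 × 5 = 5 dB, giving input = -24 dBFS.

-24 dBFS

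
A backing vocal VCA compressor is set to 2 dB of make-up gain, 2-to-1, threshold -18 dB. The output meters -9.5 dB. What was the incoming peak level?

Stripping the +2 dB make-up gives -11.5 dB at the gain stage.
Post-compression overshoot = -11.5 − (-18) = 6.5 dB.
Before 2:1 compression the overshoot was 6.5 × 2 = 13 dB, so input = -18 + 13 = -5 dB.

-5 dB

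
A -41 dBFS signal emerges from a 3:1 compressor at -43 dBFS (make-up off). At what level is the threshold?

-44 dBFS

Input is 3 dB above T (since output overshoot × R = input overshoot: (-43 − T)·3 = -41 − T gives T = -44 dBFS).
Check: -44 + (-41 − (-44))/3 = -44 + 1 = -43 dBFS. ✓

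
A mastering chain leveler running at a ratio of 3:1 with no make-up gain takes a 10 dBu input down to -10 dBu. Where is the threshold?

Let T be the threshold. Output overshoot = (input overshoot)/R, so -10 − T = (10 − T)/3.
3·(-10 − T) = 10 − T → 2·T = -30 − 10 = -40.
T = -40/2 = -20 dBu.

-20 dBu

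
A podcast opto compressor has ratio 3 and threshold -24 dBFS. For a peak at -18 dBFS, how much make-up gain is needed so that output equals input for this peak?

Overshoot 6 dB → 6/3 = 2 dB after compression, so the compressed level is -24 + 2 = -22 dBFS.
Make-up = target − compressed = -18 − (-22) = 4 dB.

4 dB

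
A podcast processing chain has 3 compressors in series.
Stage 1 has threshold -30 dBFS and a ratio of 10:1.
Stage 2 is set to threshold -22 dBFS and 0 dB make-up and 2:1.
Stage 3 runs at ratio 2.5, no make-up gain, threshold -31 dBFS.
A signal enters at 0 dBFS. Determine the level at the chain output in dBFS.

-29.4 dBFS

Stage 1: overshoot 30 dB → 30/10 = 3 dB → -27 dBFS.
Stage 2: below threshold (-27 ≤ -22); passes unchanged; output -27 dBFS.
Stage 3: 4 dB above -31 dBFS, reduced 2.5:1 to 1.6 dB above → -29.4 dBFS.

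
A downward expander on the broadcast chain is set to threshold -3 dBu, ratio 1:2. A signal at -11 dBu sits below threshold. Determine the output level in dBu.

Below threshold, a 1:2 expander applies gain = (2−1)×(T − x) of attenuation.
(2−1) × 8 = 8 dB, so output = -11 − 8 = -19 dBu.

-19 dBu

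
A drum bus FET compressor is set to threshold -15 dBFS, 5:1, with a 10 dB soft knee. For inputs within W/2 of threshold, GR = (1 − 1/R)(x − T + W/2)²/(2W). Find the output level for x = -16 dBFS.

x − T + W/2 = -16 − (-15) + 5 = 4.
GR = (1 − 1/5) × 4² / 20 = 0.8 × 16 / 20 = 0.64 dB.
Output = -16 − 0.64 = -16.64 dBFS.

-16.64 dBFS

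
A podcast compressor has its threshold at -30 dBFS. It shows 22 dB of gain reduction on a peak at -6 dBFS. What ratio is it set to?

Input overshoot = -6 − (-30) = 24 dB.
Output overshoot = 24 − 22 = 2 dB.
Ratio = input overshoot / output overshoot = 24 / 2 = 12.

12:1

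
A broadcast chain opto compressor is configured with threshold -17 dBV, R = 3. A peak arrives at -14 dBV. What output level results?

-14 dBV sits 3 dB over threshold.
At 3:1 the overshoot is divided by 3, leaving 1 dB above threshold.
That puts the output at -16 dBV.

-16 dBV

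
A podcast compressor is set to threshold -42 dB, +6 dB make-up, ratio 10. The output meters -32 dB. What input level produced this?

-2 dB

Before make-up, the level was -32 − 6 = -38 dB.
That's 4 dB above the -42 dB threshold.
Before 10:1 compression the overshoot was 4 × 10 = 40 dB, so input = -42 + 40 = -2 dB.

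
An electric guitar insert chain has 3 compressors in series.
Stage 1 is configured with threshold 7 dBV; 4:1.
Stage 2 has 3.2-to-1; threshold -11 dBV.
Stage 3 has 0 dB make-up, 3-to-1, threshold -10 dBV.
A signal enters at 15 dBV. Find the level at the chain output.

Stage 1: 15 dBV is 8 dB over 7 dBV; at 4:1 that becomes 2 dB over, giving 9 dBV.
Stage 2: 20 dB above -11 dBV, reduced 3.2:1 to 6.25 dB above → -4.75 dBV.
Stage 3: -4.75 dBV is 5.25 dB over -10 dBV; at 3:1 that becomes 1.75 dB over, giving -8.25 dBV.

-8.25 dBV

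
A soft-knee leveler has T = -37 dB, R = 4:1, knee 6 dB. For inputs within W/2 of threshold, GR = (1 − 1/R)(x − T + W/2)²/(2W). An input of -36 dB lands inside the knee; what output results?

x − T + W/2 = -36 − (-37) + 3 = 4.
GR = (1 − 1/4) × 4² / 12 = 0.75 × 16 / 12 = 1 dB.
Output = -36 − 1 = -37 dB.

-37 dB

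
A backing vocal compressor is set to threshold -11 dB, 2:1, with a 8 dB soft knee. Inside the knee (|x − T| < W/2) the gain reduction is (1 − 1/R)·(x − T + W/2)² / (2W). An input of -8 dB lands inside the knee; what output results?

-9.53125 dB

x − T + W/2 = -8 − (-11) + 4 = 7.
GR = (1 − 1/2) × 7² / 16 = 0.5 × 49 / 16 = 1.53125 dB.
Output = -8 − 1.53125 = -9.53125 dB.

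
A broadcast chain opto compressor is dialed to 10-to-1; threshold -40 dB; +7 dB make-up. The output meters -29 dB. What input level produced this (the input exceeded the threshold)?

Remove make-up: -29 − 7 = -36 dB.
Post-compression overshoot = -36 − (-40) = 4 dB.
Before 10:1 compression the overshoot was 4 × 10 = 40 dB, so input = -40 + 40 = 0 dB.

0 dB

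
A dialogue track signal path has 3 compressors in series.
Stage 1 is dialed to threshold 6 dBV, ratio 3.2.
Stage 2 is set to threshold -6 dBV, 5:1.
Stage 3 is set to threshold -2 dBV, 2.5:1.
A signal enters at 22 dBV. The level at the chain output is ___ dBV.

-2.6 dBV

Stage 1: overshoot 16 dB → 16/3.2 = 5 dB → 11 dBV.
Stage 2: overshoot 17 dB → 17/5 = 3.4 dB → -2.6 dBV.
Stage 3: -2.6 dBV ≤ -2 dBV, so stage 3 doesn't engage; output -2.6 dBV.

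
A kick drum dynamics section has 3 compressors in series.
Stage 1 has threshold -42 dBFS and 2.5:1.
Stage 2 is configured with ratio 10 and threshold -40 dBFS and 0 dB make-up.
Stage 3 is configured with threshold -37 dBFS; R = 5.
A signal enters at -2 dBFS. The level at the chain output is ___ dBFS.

Stage 1: overshoot 40 dB → 40/2.5 = 16 dB → -26 dBFS.
Stage 2: overshoot 14 dB → 14/10 = 1.4 dB → -38.6 dBFS.
Stage 3: below threshold (-38.6 ≤ -37); passes unchanged; output -38.6 dBFS.

-38.6 dBFS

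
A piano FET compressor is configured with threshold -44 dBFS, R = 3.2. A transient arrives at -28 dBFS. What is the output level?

-28 dBFS sits 16 dB over threshold.
The 16 dB excess becomes 5 dB after 3.2:1 reduction.
Output = -44 + 5 = -39 dBFS.

-39 dBFS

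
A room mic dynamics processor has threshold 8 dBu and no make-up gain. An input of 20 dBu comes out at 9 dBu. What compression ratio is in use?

12:1

Input overshoot = 20 − 8 = 12 dB; output overshoot = 9 − 8 = 1 dB.
Ratio = 12 / 1 = 12.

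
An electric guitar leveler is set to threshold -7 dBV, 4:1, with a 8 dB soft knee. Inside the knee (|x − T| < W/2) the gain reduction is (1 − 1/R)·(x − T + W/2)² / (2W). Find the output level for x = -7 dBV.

x − T + W/2 = -7 − (-7) + 4 = 4.
GR = (1 − 1/4) × 4² / 16 = 0.75 × 16 / 16 = 0.75 dB.
Output = -7 − 0.75 = -7.75 dBV.

-7.75 dBV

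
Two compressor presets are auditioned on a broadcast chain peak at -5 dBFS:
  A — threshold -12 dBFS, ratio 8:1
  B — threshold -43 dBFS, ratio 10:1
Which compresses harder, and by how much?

B, by 28.075 dB

A: GR = 7 − 7/8 = 6.125 dB.
B: GR = 38 − 38/10 = 34.2 dB.
B applies 28.075 dB more gain reduction.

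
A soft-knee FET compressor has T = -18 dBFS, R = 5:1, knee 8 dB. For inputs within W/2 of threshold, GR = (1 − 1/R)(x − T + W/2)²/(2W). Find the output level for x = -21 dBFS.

-21.05 dBFS

x − T + W/2 = -21 − (-18) + 4 = 1.
GR = (1 − 1/5) × 1² / 16 = 0.8 × 1 / 16 = 0.05 dB.
Output = -21 − 0.05 = -21.05 dBFS.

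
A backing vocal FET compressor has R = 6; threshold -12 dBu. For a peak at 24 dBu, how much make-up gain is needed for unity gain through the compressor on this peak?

The peak compresses to -12 + 36/6 = -6 dBu.
To reach 24 dBu requires 24 − (-6) = 30 dB of make-up.

30 dB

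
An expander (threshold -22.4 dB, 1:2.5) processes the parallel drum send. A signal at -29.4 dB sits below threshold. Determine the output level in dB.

Undershoot = (-22.4) − (-29.4) = 7 dB.
At 1:2.5, that expands to 17.5 dB under threshold.
Output = -22.4 − 17.5 = -39.9 dB.

-39.9 dB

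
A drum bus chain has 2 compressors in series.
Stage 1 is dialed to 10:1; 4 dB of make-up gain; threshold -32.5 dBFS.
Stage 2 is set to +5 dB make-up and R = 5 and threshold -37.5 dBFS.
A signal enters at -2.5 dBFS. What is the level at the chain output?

-30.1 dBFS

Stage 1: overshoot 30 dB → 30/10 = 3 dB → -29.5 dBFS; +4 dB make-up → -25.5 dBFS.
Stage 2: -25.5 dBFS is 12 dB over -37.5 dBFS; at 5:1 that becomes 2.4 dB over, giving -35.1 dBFS; +5 dB make-up → -30.1 dBFS.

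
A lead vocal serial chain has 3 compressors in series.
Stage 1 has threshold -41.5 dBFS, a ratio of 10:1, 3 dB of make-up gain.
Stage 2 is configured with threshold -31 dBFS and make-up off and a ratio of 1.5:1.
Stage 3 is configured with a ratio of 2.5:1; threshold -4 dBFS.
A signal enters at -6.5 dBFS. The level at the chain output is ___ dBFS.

Stage 1: 35 dB above -41.5 dBFS, reduced 10:1 to 3.5 dB above → -38 dBFS; +3 dB make-up → -35 dBFS.
Stage 2: -35 dBFS is at or below the -31 dBFS threshold — no compression; output -35 dBFS.
Stage 3: -35 dBFS ≤ -4 dBFS, so stage 3 doesn't engage; output -35 dBFS.

-35 dBFS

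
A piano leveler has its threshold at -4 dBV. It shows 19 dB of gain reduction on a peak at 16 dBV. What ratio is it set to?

Input overshoot = 16 − (-4) = 20 dB.
Output overshoot = 20 − 19 = 1 dB.
Ratio = input overshoot / output overshoot = 20 / 1 = 20.

20:1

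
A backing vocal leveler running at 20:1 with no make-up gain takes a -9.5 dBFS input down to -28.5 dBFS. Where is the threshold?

-29.5 dBFS

Let T be the threshold. Output overshoot = (input overshoot)/R, so -28.5 − T = (-9.5 − T)/20.
20·(-28.5 − T) = -9.5 − T → 19·T = -570 − (-9.5) = -560.5.
T = -560.5/19 = -29.5 dBFS.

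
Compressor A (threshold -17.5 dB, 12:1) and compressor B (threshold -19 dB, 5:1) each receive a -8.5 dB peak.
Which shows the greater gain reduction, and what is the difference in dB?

B, by 0.15 dB

A: overshoot 9 dB → output overshoot 0.75 dB → GR 8.25 dB.
B: overshoot 10.5 dB → output overshoot 2.1 dB → GR 8.4 dB.
B reduces 0.15 dB more.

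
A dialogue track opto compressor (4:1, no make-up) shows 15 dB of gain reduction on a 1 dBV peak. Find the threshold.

Let T be the threshold. Output overshoot = (input overshoot)/R, so -14 − T = (1 − T)/4.
4·(-14 − T) = 1 − T → 3·T = -56 − 1 = -57.
T = -57/3 = -19 dBV.

-19 dBV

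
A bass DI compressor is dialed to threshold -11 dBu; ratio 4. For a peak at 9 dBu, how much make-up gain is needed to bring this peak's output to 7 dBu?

13 dB

Overshoot 20 dB → 20/4 = 5 dB after compression, so the compressed level is -11 + 5 = -6 dBu.
Make-up = target − compressed = 7 − (-6) = 13 dB.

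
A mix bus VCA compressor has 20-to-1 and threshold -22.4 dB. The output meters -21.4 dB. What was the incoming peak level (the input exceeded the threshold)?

-2.4 dB

Post-compression overshoot = -21.4 − (-22.4) = 1 dB.
Undo the ratio: input overshoot = 1 × 20 = 20 dB, giving input = -2.4 dB.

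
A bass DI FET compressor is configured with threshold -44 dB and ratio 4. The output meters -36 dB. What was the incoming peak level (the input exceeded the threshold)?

The compressed level sits -36 − (-44) = 8 dB over threshold.
Undo the ratio: input overshoot = 8 × 4 = 32 dB, giving input = -12 dB.

-12 dB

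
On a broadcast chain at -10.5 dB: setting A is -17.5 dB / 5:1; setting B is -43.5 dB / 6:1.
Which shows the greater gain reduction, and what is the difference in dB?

B, by 21.9 dB

A: GR = 7 − 7/5 = 5.6 dB.
B: GR = 33 − 33/6 = 27.5 dB.
B reduces 21.9 dB more.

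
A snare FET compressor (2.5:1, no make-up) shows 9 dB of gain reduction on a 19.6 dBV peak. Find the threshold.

4.6 dBV

Input is 15 dB above T (since output overshoot × R = input overshoot: (10.6 − T)·2.5 = 19.6 − T gives T = 4.6 dBV).
Check: 4.6 + (19.6 − 4.6)/2.5 = 4.6 + 6 = 10.6 dBV. ✓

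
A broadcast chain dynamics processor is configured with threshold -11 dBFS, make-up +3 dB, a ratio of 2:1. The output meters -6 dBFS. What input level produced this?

-7 dBFS

Remove make-up: -6 − 3 = -9 dBFS.
Post-compression overshoot = -9 − (-11) = 2 dB.
Input overshoot = R × output overshoot = 4 dB → input = -11 + 4 = -7 dBFS.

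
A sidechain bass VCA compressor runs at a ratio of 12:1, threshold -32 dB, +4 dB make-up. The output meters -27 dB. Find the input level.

-20 dB

Before make-up, the level was -27 − 4 = -31 dB.
Post-compression overshoot = -31 − (-32) = 1 dB.
Input overshoot = R × output overshoot = 12 dB → input = -32 + 12 = -20 dB.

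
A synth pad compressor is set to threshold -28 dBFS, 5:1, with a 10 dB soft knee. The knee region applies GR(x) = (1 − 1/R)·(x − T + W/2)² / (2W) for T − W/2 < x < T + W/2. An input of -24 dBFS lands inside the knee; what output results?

-27.24 dBFS

x − T + W/2 = -24 − (-28) + 5 = 9.
GR = (1 − 1/5) × 9² / 20 = 0.8 × 81 / 20 = 3.24 dB.
Output = -24 − 3.24 = -27.24 dBFS.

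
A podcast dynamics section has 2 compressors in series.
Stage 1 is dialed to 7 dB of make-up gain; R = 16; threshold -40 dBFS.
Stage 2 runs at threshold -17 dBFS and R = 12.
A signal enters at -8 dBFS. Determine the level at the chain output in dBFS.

Stage 1: -8 dBFS is 32 dB over -40 dBFS; at 16:1 that becomes 2 dB over, giving -38 dBFS; +7 dB make-up → -31 dBFS.
Stage 2: -31 dBFS is at or below the -17 dBFS threshold — no compression; output -31 dBFS.

-31 dBFS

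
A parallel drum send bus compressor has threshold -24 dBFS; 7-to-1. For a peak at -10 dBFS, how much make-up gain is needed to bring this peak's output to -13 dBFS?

9 dB

Overshoot 14 dB → 14/7 = 2 dB after compression, so the compressed level is -24 + 2 = -22 dBFS.
Make-up = target − compressed = -13 − (-22) = 9 dB.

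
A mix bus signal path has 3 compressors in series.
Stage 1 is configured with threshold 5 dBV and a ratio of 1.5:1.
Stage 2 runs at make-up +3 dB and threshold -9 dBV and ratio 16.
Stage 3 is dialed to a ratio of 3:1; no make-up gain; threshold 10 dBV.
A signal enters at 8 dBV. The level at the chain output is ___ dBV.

-5 dBV

Stage 1: 8 dBV is 3 dB over 5 dBV; at 1.5:1 that becomes 2 dB over, giving 7 dBV.
Stage 2: 16 dB above -9 dBV, reduced 16:1 to 1 dB above → -8 dBV; +3 dB make-up → -5 dBV.
Stage 3: -5 dBV is at or below the 10 dBV threshold — no compression; output -5 dBV.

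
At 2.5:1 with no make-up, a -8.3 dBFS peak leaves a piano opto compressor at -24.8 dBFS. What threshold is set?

Input is 27.5 dB above T (since output overshoot × R = input overshoot: (-24.8 − T)·2.5 = -8.3 − T gives T = -35.8 dBFS).
Check: -35.8 + (-8.3 − (-35.8))/2.5 = -35.8 + 11 = -24.8 dBFS. ✓

-35.8 dBFS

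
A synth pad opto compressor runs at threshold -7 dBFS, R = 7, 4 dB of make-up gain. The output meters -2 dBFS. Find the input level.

0 dBFS

Remove make-up: -2 − 4 = -6 dBFS.
Post-compression overshoot = -6 − (-7) = 1 dB.
Before 7:1 compression the overshoot was 1 × 7 = 7 dB, so input = -7 + 7 = 0 dBFS.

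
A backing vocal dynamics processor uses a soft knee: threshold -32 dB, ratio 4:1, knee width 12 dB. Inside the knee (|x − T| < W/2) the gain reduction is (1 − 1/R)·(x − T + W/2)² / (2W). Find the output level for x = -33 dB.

x − T + W/2 = -33 − (-32) + 6 = 5.
GR = (1 − 1/4) × 5² / 24 = 0.75 × 25 / 24 = 0.78125 dB.
Output = -33 − 0.78125 = -33.78125 dB.

-33.78125 dB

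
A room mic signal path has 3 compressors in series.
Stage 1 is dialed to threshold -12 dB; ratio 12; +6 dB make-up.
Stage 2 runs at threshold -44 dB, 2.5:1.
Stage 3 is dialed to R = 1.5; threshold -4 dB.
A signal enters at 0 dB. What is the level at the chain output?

Stage 1: 0 dB is 12 dB over -12 dB; at 12:1 that becomes 1 dB over, giving -11 dB; +6 dB make-up → -5 dB.
Stage 2: overshoot 39 dB → 39/2.5 = 15.6 dB → -28.4 dB.
Stage 3: -28.4 dB is at or below the -4 dB threshold — no compression; output -28.4 dB.

-28.4 dB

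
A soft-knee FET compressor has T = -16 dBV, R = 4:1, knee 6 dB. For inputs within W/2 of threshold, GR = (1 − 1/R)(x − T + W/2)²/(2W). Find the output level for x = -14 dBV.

-15.5625 dBV

x − T + W/2 = -14 − (-16) + 3 = 5.
GR = (1 − 1/4) × 5² / 12 = 0.75 × 25 / 12 = 1.5625 dB.
Output = -14 − 1.5625 = -15.5625 dBV.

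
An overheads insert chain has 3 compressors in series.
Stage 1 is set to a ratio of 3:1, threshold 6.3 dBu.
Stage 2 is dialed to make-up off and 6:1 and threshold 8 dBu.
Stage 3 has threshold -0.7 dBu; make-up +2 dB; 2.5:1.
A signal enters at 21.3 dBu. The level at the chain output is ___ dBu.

5 dBu

Stage 1: 15 dB above 6.3 dBu, reduced 3:1 to 5 dB above → 11.3 dBu.
Stage 2: 11.3 dBu is 3.3 dB over 8 dBu; at 6:1 that becomes 0.55 dB over, giving 8.55 dBu.
Stage 3: 9.25 dB above -0.7 dBu, reduced 2.5:1 to 3.7 dB above → 3 dBu; +2 dB make-up → 5 dBu.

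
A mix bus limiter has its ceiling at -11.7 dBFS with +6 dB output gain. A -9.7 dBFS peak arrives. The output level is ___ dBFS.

-5.7 dBFS

A brickwall limiter is an ∞:1 compressor: any input above the ceiling is clamped to -11.7 dBFS.
Output gain then adds 6 dB: -11.7 + 6 = -5.7 dBFS.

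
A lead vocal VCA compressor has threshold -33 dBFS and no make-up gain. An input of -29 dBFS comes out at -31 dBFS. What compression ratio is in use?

2:1

Input overshoot = -29 − (-33) = 4 dB; output overshoot = -31 − (-33) = 2 dB.
Ratio = 4 / 2 = 2.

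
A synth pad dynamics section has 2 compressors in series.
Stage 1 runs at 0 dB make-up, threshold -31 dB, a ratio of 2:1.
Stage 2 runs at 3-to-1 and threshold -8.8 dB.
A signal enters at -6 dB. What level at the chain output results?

-18.5 dB

Stage 1: 25 dB above -31 dB, reduced 2:1 to 12.5 dB above → -18.5 dB.
Stage 2: below threshold (-18.5 ≤ -8.8); passes unchanged; output -18.5 dB.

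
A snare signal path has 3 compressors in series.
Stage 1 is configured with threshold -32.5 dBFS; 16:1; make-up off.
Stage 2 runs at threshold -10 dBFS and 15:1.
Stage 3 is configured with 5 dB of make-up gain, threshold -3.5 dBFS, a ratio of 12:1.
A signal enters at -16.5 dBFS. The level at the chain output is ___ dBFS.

Stage 1: -16.5 dBFS is 16 dB over -32.5 dBFS; at 16:1 that becomes 1 dB over, giving -31.5 dBFS.
Stage 2: below threshold (-31.5 ≤ -10); passes unchanged; output -31.5 dBFS.
Stage 3: -31.5 dBFS is at or below the -3.5 dBFS threshold — no compression; make-up brings it to -26.5 dBFS.

-26.5 dBFS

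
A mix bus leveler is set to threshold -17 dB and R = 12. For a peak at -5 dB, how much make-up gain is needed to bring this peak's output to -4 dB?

12 dB

The peak compresses to -17 + 12/12 = -16 dB.
To reach -4 dB requires -4 − (-16) = 12 dB of make-up.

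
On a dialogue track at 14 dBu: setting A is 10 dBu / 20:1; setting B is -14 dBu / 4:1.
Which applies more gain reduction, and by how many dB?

A: overshoot 4 dB → output overshoot 0.2 dB → GR 3.8 dB.
B: overshoot 28 dB → output overshoot 7 dB → GR 21 dB.
B reduces 17.2 dB more.

B, by 17.2 dB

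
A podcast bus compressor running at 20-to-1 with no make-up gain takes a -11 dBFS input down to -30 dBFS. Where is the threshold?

-31 dBFS

Gain reduction = -11 − (-30) = 19 dB; output overshoot = GR / (R − 1) = 19 / 19 = 1 dB.
Threshold = output − output overshoot = -30 − 1 = -31 dBFS.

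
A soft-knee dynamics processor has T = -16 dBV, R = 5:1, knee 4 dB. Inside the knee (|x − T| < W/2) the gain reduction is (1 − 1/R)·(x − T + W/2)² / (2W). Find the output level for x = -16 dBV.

x − T + W/2 = -16 − (-16) + 2 = 2.
GR = (1 − 1/5) × 2² / 8 = 0.8 × 4 / 8 = 0.4 dB.
Output = -16 − 0.4 = -16.4 dBV.

-16.4 dBV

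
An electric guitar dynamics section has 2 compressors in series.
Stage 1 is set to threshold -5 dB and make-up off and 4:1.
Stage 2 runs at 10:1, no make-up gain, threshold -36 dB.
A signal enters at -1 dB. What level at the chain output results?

-32.8 dB

Stage 1: 4 dB above -5 dB, reduced 4:1 to 1 dB above → -4 dB.
Stage 2: -4 dB is 32 dB over -36 dB; at 10:1 that becomes 3.2 dB over, giving -32.8 dB.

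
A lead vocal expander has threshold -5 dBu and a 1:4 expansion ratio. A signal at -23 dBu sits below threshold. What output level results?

-77 dBu

Below threshold, a 1:4 expander applies gain = (4−1)×(T − x) of attenuation.
(4−1) × 18 = 54 dB, so output = -23 − 54 = -77 dBu.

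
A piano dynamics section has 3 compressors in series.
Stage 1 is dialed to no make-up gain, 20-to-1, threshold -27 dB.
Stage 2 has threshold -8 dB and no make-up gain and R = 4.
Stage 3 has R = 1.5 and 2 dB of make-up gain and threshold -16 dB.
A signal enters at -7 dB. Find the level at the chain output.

-24 dB

Stage 1: 20 dB above -27 dB, reduced 20:1 to 1 dB above → -26 dB.
Stage 2: below threshold (-26 ≤ -8); passes unchanged; output -26 dB.
Stage 3: -26 dB is at or below the -16 dB threshold — no compression; make-up brings it to -24 dB.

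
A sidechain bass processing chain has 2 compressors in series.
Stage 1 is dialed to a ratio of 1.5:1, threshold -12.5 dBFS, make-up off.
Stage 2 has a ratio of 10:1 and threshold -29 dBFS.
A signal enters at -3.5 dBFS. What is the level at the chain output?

Stage 1: overshoot 9 dB → 9/1.5 = 6 dB → -6.5 dBFS.
Stage 2: overshoot 22.5 dB → 22.5/10 = 2.25 dB → -26.75 dBFS.

-26.75 dBFS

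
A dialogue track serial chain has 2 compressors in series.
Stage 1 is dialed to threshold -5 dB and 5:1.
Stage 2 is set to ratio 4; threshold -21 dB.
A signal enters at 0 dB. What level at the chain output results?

-16.75 dB

Stage 1: 0 dB is 5 dB over -5 dB; at 5:1 that becomes 1 dB over, giving -4 dB.
Stage 2: overshoot 17 dB → 17/4 = 4.25 dB → -16.75 dB.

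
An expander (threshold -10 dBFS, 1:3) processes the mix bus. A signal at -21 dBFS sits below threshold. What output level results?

-43 dBFS

Undershoot = (-10) − (-21) = 11 dB.
At 1:3, that expands to 33 dB under threshold.
Output = -10 − 33 = -43 dBFS.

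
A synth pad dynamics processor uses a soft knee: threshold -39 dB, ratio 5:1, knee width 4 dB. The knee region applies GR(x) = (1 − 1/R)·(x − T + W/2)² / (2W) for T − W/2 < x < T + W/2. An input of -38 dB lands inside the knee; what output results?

x − T + W/2 = -38 − (-39) + 2 = 3.
GR = (1 − 1/5) × 3² / 8 = 0.8 × 9 / 8 = 0.9 dB.
Output = -38 − 0.9 = -38.9 dB.

-38.9 dB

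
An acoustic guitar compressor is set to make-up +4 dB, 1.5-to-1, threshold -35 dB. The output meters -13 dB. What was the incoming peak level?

-8 dB

Before make-up, the level was -13 − 4 = -17 dB.
The compressed level sits -17 − (-35) = 18 dB over threshold.
Input overshoot = R × output overshoot = 27 dB → input = -35 + 27 = -8 dB.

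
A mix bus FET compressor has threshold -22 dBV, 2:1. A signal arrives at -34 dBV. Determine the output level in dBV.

-34 dBV is 12 dB below the -22 dBV threshold, so no gain reduction is applied.
Output = input = -34 dBV.

-34 dBV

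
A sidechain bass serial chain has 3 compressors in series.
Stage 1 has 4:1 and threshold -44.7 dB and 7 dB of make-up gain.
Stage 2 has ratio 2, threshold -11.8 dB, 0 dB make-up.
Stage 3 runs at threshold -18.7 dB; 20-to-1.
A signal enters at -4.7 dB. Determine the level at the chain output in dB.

-27.7 dB

Stage 1: -4.7 dB is 40 dB over -44.7 dB; at 4:1 that becomes 10 dB over, giving -34.7 dB; +7 dB make-up → -27.7 dB.
Stage 2: -27.7 dB ≤ -11.8 dB, so stage 2 doesn't engage; output -27.7 dB.
Stage 3: -27.7 dB ≤ -18.7 dB, so stage 3 doesn't engage; output -27.7 dB.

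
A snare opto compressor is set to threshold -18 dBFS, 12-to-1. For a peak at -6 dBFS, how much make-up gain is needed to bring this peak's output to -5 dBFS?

12 dB

Without make-up, output = threshold + overshoot/12 = -18 + 1 = -17 dBFS.
Gap to target: 12 dB.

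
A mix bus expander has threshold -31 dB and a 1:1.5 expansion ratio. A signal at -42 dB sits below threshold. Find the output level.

The input is 11 dB below the -31 dB threshold.
A 1:1.5 expander multiplies undershoot by 1.5: 11 × 1.5 = 16.5 dB below threshold.
Output = -31 − 16.5 = -47.5 dB.

-47.5 dB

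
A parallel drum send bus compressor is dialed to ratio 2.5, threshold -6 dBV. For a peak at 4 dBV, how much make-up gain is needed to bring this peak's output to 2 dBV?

Without make-up, output = threshold + overshoot/2.5 = -6 + 4 = -2 dBV.
Gap to target: 4 dB.

4 dB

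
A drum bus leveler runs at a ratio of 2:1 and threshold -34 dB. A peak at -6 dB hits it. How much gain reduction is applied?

14 dB

Overshoot = -6 − (-34) = 28 dB.
A 2:1 ratio leaves 14 dB of that excess.
Gain reduction = 28 − 14 = 14 dB.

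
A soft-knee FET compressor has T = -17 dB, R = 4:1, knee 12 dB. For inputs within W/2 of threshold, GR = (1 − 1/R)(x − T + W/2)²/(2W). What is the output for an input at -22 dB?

-22.03125 dB

x − T + W/2 = -22 − (-17) + 6 = 1.
GR = (1 − 1/4) × 1² / 24 = 0.75 × 1 / 24 = 0.03125 dB.
Output = -22 − 0.03125 = -22.03125 dB.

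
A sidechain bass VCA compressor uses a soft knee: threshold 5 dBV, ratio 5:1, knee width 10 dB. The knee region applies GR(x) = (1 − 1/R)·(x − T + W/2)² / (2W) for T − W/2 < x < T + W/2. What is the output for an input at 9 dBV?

x − T + W/2 = 9 − 5 + 5 = 9.
GR = (1 − 1/5) × 9² / 20 = 0.8 × 81 / 20 = 3.24 dB.
Output = 9 − 3.24 = 5.76 dBV.

5.76 dBV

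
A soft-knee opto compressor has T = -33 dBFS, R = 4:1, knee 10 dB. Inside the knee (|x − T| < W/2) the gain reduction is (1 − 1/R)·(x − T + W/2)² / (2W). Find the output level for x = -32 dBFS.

-33.35 dBFS

x − T + W/2 = -32 − (-33) + 5 = 6.
GR = (1 − 1/4) × 6² / 20 = 0.75 × 36 / 20 = 1.35 dB.
Output = -32 − 1.35 = -33.35 dBFS.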